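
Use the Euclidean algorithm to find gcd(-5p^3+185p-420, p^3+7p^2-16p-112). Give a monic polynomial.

p^2+3p-28

By polynomial division,
  -5p^3+185p-420 = (-5)(p^3+7p^2-16p-112) + (35p^2+105p-980)
  p^3+7p^2-16p-112 = ((1/35)p+4/35)(35p^2+105p-980) + (0)
Last nonzero remainder: 35p^2+105p-980. Dividing through by 35 gives the monic gcd p^2+3p-28.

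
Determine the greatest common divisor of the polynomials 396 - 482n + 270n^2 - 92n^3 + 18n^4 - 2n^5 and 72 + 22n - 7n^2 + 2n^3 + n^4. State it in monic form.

9 - 4n + n^2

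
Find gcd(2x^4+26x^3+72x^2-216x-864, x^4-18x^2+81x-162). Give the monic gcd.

Repeated division with remainder:
  2x^4+26x^3+72x^2-216x-864 = (2)(x^4-18x^2+81x-162) + (26x^3+108x^2-378x-540)
  x^4-18x^2+81x-162 = ((1/26)x-27/169)(26x^3+108x^2-378x-540) + ((2331/169)x^2+(6993/169)x-41958/169)
  26x^3+108x^2-378x-540 = ((4394/2331)x+1690/777)((2331/169)x^2+(6993/169)x-41958/169) + (0)
Last nonzero remainder: (2331/169)x^2+(6993/169)x-41958/169. Dividing through by 2331/169 gives the monic gcd x^2+3x-18.

x^2+3x-18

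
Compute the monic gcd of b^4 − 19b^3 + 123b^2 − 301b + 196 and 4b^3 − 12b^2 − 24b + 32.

b^2 − 5b + 4

Repeated division with remainder:
  b^4 − 19b^3 + 123b^2 − 301b + 196 = ((1/4)b − 4)(4b^3 − 12b^2 − 24b + 32) + (81b^2 − 405b + 324)
  4b^3 − 12b^2 − 24b + 32 = ((4/81)b + 8/81)(81b^2 − 405b + 324) + (0)
Last nonzero remainder: 81b^2 − 405b + 324. Dividing through by 81 gives the monic gcd b^2 − 5b + 4.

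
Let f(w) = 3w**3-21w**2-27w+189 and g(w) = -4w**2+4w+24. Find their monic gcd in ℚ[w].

w-3

Apply the Euclidean algorithm:
  3w**3-21w**2-27w+189 = (-(3/4)w+9/2)(-4w**2+4w+24) + (-27w+81)
  -4w**2+4w+24 = ((4/27)w+8/27)(-27w+81) + (0)
Last nonzero remainder: -27w+81. Dividing through by -27 gives the monic gcd w-3.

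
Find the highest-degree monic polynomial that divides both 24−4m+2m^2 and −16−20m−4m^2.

1

Euclidean algorithm in ℚ[m]:
  2m^2−4m+24 = (−1/2)(−4m^2−20m−16) + (−14m+16)
  −4m^2−20m−16 = ((2/7)m+86/49)(−14m+16) + (−2160/49)
  −14m+16 = ((343/1080)m−49/135)(−2160/49) + (0)
The last nonzero remainder is the constant −2160/49, so the polynomials are coprime and gcd = 1.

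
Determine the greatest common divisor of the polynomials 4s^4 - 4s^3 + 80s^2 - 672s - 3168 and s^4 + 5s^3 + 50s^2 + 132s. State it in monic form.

Repeated division with remainder:
  4s^4 - 4s^3 + 80s^2 - 672s - 3168 = (4)(s^4 + 5s^3 + 50s^2 + 132s) + (-24s^3 - 120s^2 - 1200s - 3168)
  s^4 + 5s^3 + 50s^2 + 132s = (-(1/24)s)(-24s^3 - 120s^2 - 1200s - 3168) + (0)
Last nonzero remainder: -24s^3 - 120s^2 - 1200s - 3168. Dividing through by -24 gives the monic gcd s^3 + 5s^2 + 50s + 132.

s^3 + 5s^2 + 50s + 132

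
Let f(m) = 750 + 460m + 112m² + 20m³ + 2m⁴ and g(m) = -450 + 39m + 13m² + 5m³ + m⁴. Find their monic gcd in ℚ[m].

25 + 2m + m²

Euclidean algorithm in ℚ[m]:
  2m⁴ + 20m³ + 112m² + 460m + 750 = (2)(m⁴ + 5m³ + 13m² + 39m - 450) + (10m³ + 86m² + 382m + 1650)
  m⁴ + 5m³ + 13m² + 39m - 450 = ((1/10)m - 9/25)(10m³ + 86m² + 382m + 1650) + ((144/25)m² + (288/25)m + 144)
  10m³ + 86m² + 382m + 1650 = ((125/72)m + 275/24)((144/25)m² + (288/25)m + 144) + (0)
Last nonzero remainder: (144/25)m² + (288/25)m + 144. Dividing through by 144/25 gives the monic gcd m² + 2m + 25.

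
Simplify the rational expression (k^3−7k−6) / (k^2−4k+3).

(k^2+3k+2)/(k−1)

Euclidean algorithm in ℚ[k]:
  k^3−7k−6 = (k+4)(k^2−4k+3) + (6k−18)
  k^2−4k+3 = ((1/6)k−1/6)(6k−18) + (0)
Last nonzero remainder: 6k−18. Dividing through by 6 gives the monic gcd k−3.
Cancel k−3 from numerator and denominator to get the reduced form.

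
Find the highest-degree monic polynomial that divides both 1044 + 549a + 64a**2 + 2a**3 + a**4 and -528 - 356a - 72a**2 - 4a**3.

12 + 7a + a**2

Repeated division with remainder:
  a**4 + 2a**3 + 64a**2 + 549a + 1044 = (-(1/4)a + 4)(-4a**3 - 72a**2 - 356a - 528) + (263a**2 + 1841a + 3156)
  -4a**3 - 72a**2 - 356a - 528 = (-(4/263)a - 44/263)(263a**2 + 1841a + 3156) + (0)
Last nonzero remainder: 263a**2 + 1841a + 3156. Dividing through by 263 gives the monic gcd a**2 + 7a + 12.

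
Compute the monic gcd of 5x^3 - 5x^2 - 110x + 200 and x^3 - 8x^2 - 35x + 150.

x + 5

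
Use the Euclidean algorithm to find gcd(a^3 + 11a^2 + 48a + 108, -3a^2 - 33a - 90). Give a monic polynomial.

a + 6

Apply the Euclidean algorithm:
  a^3 + 11a^2 + 48a + 108 = (-(1/3)a)(-3a^2 - 33a - 90) + (18a + 108)
  -3a^2 - 33a - 90 = (-(1/6)a - 5/6)(18a + 108) + (0)
Last nonzero remainder: 18a + 108. Dividing through by 18 gives the monic gcd a + 6.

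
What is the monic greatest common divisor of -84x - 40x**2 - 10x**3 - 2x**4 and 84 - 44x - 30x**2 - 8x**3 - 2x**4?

Euclidean algorithm in ℚ[x]:
  -2x**4 - 10x**3 - 40x**2 - 84x = (-2x**4 - 8x**3 - 30x**2 - 44x + 84) + (-2x**3 - 10x**2 - 40x - 84)
  -2x**4 - 8x**3 - 30x**2 - 44x + 84 = (x - 1)(-2x**3 - 10x**2 - 40x - 84) + (0)
Last nonzero remainder: -2x**3 - 10x**2 - 40x - 84. Dividing through by -2 gives the monic gcd x**3 + 5x**2 + 20x + 42.

42 + 20x + 5x**2 + x**3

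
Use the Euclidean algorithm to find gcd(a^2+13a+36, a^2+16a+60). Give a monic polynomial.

1

Repeated division with remainder:
  a^2+13a+36 = (a^2+16a+60) + (-3a-24)
  a^2+16a+60 = (-(1/3)a-8/3)(-3a-24) + (-4)
  -3a-24 = ((3/4)a+6)(-4) + (0)
The last nonzero remainder is the constant -4, so the polynomials are coprime and gcd = 1.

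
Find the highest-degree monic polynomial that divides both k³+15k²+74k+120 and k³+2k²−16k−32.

Euclidean algorithm in ℚ[k]:
  k³+15k²+74k+120 = (k³+2k²−16k−32) + (13k²+90k+152)
  k³+2k²−16k−32 = ((1/13)k−64/169)(13k²+90k+152) + ((1080/169)k+4320/169)
  13k²+90k+152 = ((2197/1080)k+3211/540)((1080/169)k+4320/169) + (0)
Last nonzero remainder: (1080/169)k+4320/169. Dividing through by 1080/169 gives the monic gcd k+4.

k+4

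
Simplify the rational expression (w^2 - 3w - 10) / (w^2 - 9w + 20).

(w + 2)/(w - 4)

Euclidean algorithm in ℚ[w]:
  w^2 - 3w - 10 = (w^2 - 9w + 20) + (6w - 30)
  w^2 - 9w + 20 = ((1/6)w - 2/3)(6w - 30) + (0)
Last nonzero remainder: 6w - 30. Dividing through by 6 gives the monic gcd w - 5.
Cancel w - 5 from numerator and denominator to get the reduced form.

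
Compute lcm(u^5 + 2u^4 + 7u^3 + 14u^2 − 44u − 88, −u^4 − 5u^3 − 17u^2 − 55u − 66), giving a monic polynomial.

u^6 + 5u^5 + 13u^4 + 35u^3 − 2u^2 − 220u − 264

By polynomial division,
  u^5 + 2u^4 + 7u^3 + 14u^2 − 44u − 88 = (−u + 3)(−u^4 − 5u^3 − 17u^2 − 55u − 66) + (5u^3 + 10u^2 + 55u + 110)
  −u^4 − 5u^3 − 17u^2 − 55u − 66 = (−(1/5)u − 3/5)(5u^3 + 10u^2 + 55u + 110) + (0)
Last nonzero remainder: 5u^3 + 10u^2 + 55u + 110. Dividing through by 5 gives the monic gcd u^3 + 2u^2 + 11u + 22.
Then lcm(f, g) = f·g / gcd(f, g); expanding and making the result monic gives the answer.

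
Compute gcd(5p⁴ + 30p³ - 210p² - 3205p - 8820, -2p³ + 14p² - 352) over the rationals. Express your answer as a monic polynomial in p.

Repeated division with remainder:
  5p⁴ + 30p³ - 210p² - 3205p - 8820 = (-(5/2)p - 65/2)(-2p³ + 14p² - 352) + (245p² - 4085p - 20260)
  -2p³ + 14p² - 352 = (-(2/245)p - 948/12005)(245p² - 4085p - 20260) + (-(1171612/2401)p - 4686448/2401)
  245p² - 4085p - 20260 = (-(588245/1171612)p + 12161065/1171612)(-(1171612/2401)p - 4686448/2401) + (0)
Last nonzero remainder: -(1171612/2401)p - 4686448/2401. Dividing through by -1171612/2401 gives the monic gcd p + 4.

p + 4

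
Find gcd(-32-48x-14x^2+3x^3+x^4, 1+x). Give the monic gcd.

Euclidean algorithm in ℚ[x]:
  x^4+3x^3-14x^2-48x-32 = (x^3+2x^2-16x-32)(x+1) + (0)
The last nonzero remainder x+1 is already monic.

1+x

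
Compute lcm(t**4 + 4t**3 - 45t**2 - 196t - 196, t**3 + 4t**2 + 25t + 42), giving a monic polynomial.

By polynomial division,
  t**4 + 4t**3 - 45t**2 - 196t - 196 = (t)(t**3 + 4t**2 + 25t + 42) + (-70t**2 - 238t - 196)
  t**3 + 4t**2 + 25t + 42 = (-(1/70)t - 3/350)(-70t**2 - 238t - 196) + ((504/25)t + 1008/25)
  -70t**2 - 238t - 196 = (-(125/36)t - 175/36)((504/25)t + 1008/25) + (0)
Last nonzero remainder: (504/25)t + 1008/25. Dividing through by 504/25 gives the monic gcd t + 2.
Then lcm(f, g) = f·g / gcd(f, g); expanding and making the result monic gives the answer.

t**6 + 6t**5 - 16t**4 - 202t**3 - 1533t**2 - 4508t - 4116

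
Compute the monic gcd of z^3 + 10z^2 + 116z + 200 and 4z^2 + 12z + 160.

1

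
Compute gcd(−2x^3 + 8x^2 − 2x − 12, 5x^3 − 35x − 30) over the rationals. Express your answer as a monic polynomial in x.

x^2 − 2x − 3

Repeated division with remainder:
  −2x^3 + 8x^2 − 2x − 12 = (−2/5)(5x^3 − 35x − 30) + (8x^2 − 16x − 24)
  5x^3 − 35x − 30 = ((5/8)x + 5/4)(8x^2 − 16x − 24) + (0)
Last nonzero remainder: 8x^2 − 16x − 24. Dividing through by 8 gives the monic gcd x^2 − 2x − 3.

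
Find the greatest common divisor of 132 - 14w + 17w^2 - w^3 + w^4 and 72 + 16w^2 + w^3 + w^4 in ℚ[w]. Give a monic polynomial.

12 + 2w + w^2

By polynomial division,
  w^4 - w^3 + 17w^2 - 14w + 132 = (w^4 + w^3 + 16w^2 + 72) + (-2w^3 + w^2 - 14w + 60)
  w^4 + w^3 + 16w^2 + 72 = (-(1/2)w - 3/4)(-2w^3 + w^2 - 14w + 60) + ((39/4)w^2 + (39/2)w + 117)
  -2w^3 + w^2 - 14w + 60 = (-(8/39)w + 20/39)((39/4)w^2 + (39/2)w + 117) + (0)
Last nonzero remainder: (39/4)w^2 + (39/2)w + 117. Dividing through by 39/4 gives the monic gcd w^2 + 2w + 12.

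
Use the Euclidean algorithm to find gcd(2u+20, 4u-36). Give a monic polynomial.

1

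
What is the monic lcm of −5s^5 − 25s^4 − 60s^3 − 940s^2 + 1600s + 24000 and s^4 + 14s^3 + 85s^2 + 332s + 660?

s^7 + 8s^6 + 49s^5 + 334s^4 + 508s^3 − 1624s^2 − 21440s − 105600

Repeated division with remainder:
  −5s^5 − 25s^4 − 60s^3 − 940s^2 + 1600s + 24000 = (−5s + 45)(s^4 + 14s^3 + 85s^2 + 332s + 660) + (−265s^3 − 3105s^2 − 10040s − 5700)
  s^4 + 14s^3 + 85s^2 + 332s + 660 = (−(1/265)s − 121/14045)(−265s^3 − 3105s^2 − 10040s − 5700) + ((57200/2809)s^2 + (629200/2809)s + 1716000/2809)
  −265s^3 − 3105s^2 − 10040s − 5700 = (−(148877/11440)s − 53371/5720)((57200/2809)s^2 + (629200/2809)s + 1716000/2809) + (0)
Last nonzero remainder: (57200/2809)s^2 + (629200/2809)s + 1716000/2809. Dividing through by 57200/2809 gives the monic gcd s^2 + 11s + 30.
Then lcm(f, g) = f·g / gcd(f, g); expanding and making the result monic gives the answer.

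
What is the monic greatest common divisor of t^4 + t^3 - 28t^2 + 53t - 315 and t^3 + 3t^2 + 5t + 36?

t^2 - t + 9

Euclidean algorithm in ℚ[t]:
  t^4 + t^3 - 28t^2 + 53t - 315 = (t - 2)(t^3 + 3t^2 + 5t + 36) + (-27t^2 + 27t - 243)
  t^3 + 3t^2 + 5t + 36 = (-(1/27)t - 4/27)(-27t^2 + 27t - 243) + (0)
Last nonzero remainder: -27t^2 + 27t - 243. Dividing through by -27 gives the monic gcd t^2 - t + 9.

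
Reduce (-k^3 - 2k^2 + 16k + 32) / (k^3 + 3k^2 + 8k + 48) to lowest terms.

(-k^2 + 2k + 8)/(k^2 - k + 12)

By polynomial division,
  -k^3 - 2k^2 + 16k + 32 = (-1)(k^3 + 3k^2 + 8k + 48) + (k^2 + 24k + 80)
  k^3 + 3k^2 + 8k + 48 = (k - 21)(k^2 + 24k + 80) + (432k + 1728)
  k^2 + 24k + 80 = ((1/432)k + 5/108)(432k + 1728) + (0)
Last nonzero remainder: 432k + 1728. Dividing through by 432 gives the monic gcd k + 4.
Cancel k + 4 from numerator and denominator to get the reduced form.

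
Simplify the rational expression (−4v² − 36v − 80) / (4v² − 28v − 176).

(−v − 5)/(v − 11)

By polynomial division,
  −4v² − 36v − 80 = (−1)(4v² − 28v − 176) + (−64v − 256)
  4v² − 28v − 176 = (−(1/16)v + 11/16)(−64v − 256) + (0)
Last nonzero remainder: −64v − 256. Dividing through by −64 gives the monic gcd v + 4.
Cancel v + 4 from numerator and denominator to get the reduced form.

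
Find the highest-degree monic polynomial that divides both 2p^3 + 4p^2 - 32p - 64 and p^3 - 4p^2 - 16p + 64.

p^2 - 16

Apply the Euclidean algorithm:
  2p^3 + 4p^2 - 32p - 64 = (2)(p^3 - 4p^2 - 16p + 64) + (12p^2 - 192)
  p^3 - 4p^2 - 16p + 64 = ((1/12)p - 1/3)(12p^2 - 192) + (0)
Last nonzero remainder: 12p^2 - 192. Dividing through by 12 gives the monic gcd p^2 - 16.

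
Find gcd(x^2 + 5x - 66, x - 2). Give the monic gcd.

Repeated division with remainder:
  x^2 + 5x - 66 = (x + 7)(x - 2) + (-52)
  x - 2 = (-(1/52)x + 1/26)(-52) + (0)
The last nonzero remainder is the constant -52, so the polynomials are coprime and gcd = 1.

1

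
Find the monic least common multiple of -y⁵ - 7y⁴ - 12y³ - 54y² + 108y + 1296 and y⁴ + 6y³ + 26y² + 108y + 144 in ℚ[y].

Apply the Euclidean algorithm:
  -y⁵ - 7y⁴ - 12y³ - 54y² + 108y + 1296 = (-y - 1)(y⁴ + 6y³ + 26y² + 108y + 144) + (20y³ + 80y² + 360y + 1440)
  y⁴ + 6y³ + 26y² + 108y + 144 = ((1/20)y + 1/10)(20y³ + 80y² + 360y + 1440) + (0)
Last nonzero remainder: 20y³ + 80y² + 360y + 1440. Dividing through by 20 gives the monic gcd y³ + 4y² + 18y + 72.
Then lcm(f, g) = f·g / gcd(f, g); expanding and making the result monic gives the answer.

y⁶ + 9y⁵ + 26y⁴ + 78y³ - 1512y - 2592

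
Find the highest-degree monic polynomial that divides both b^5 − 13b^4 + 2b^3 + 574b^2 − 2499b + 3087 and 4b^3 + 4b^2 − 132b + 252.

b^3 + b^2 − 33b + 63

By polynomial division,
  b^5 − 13b^4 + 2b^3 + 574b^2 − 2499b + 3087 = ((1/4)b^2 − (7/2)b + 49/4)(4b^3 + 4b^2 − 132b + 252) + (0)
Last nonzero remainder: 4b^3 + 4b^2 − 132b + 252. Dividing through by 4 gives the monic gcd b^3 + b^2 − 33b + 63.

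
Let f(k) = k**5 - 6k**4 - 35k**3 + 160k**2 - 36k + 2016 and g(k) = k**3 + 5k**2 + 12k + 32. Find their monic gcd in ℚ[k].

By polynomial division,
  k**5 - 6k**4 - 35k**3 + 160k**2 - 36k + 2016 = (k**2 - 11k + 8)(k**3 + 5k**2 + 12k + 32) + (220k**2 + 220k + 1760)
  k**3 + 5k**2 + 12k + 32 = ((1/220)k + 1/55)(220k**2 + 220k + 1760) + (0)
Last nonzero remainder: 220k**2 + 220k + 1760. Dividing through by 220 gives the monic gcd k**2 + k + 8.

k**2 + k + 8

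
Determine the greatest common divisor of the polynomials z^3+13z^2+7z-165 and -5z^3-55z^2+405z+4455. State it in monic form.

z+11

Apply the Euclidean algorithm:
  z^3+13z^2+7z-165 = (-1/5)(-5z^3-55z^2+405z+4455) + (2z^2+88z+726)
  -5z^3-55z^2+405z+4455 = (-(5/2)z+165/2)(2z^2+88z+726) + (-5040z-55440)
  2z^2+88z+726 = (-(1/2520)z-11/840)(-5040z-55440) + (0)
Last nonzero remainder: -5040z-55440. Dividing through by -5040 gives the monic gcd z+11.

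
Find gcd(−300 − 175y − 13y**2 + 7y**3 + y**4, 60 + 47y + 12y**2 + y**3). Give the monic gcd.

60 + 47y + 12y**2 + y**3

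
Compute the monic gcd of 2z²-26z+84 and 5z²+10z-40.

By polynomial division,
  2z²-26z+84 = (2/5)(5z²+10z-40) + (-30z+100)
  5z²+10z-40 = (-(1/6)z-8/9)(-30z+100) + (440/9)
  -30z+100 = (-(27/44)z+45/22)(440/9) + (0)
The last nonzero remainder is the constant 440/9, so the polynomials are coprime and gcd = 1.

1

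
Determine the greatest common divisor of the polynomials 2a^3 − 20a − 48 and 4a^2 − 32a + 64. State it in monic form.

Apply the Euclidean algorithm:
  2a^3 − 20a − 48 = ((1/2)a + 4)(4a^2 − 32a + 64) + (76a − 304)
  4a^2 − 32a + 64 = ((1/19)a − 4/19)(76a − 304) + (0)
Last nonzero remainder: 76a − 304. Dividing through by 76 gives the monic gcd a − 4.

a − 4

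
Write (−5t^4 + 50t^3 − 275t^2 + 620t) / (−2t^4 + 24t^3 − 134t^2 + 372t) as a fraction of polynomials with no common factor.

(5t − 20)/(2t − 12)

By polynomial division,
  −5t^4 + 50t^3 − 275t^2 + 620t = (5/2)(−2t^4 + 24t^3 − 134t^2 + 372t) + (−10t^3 + 60t^2 − 310t)
  −2t^4 + 24t^3 − 134t^2 + 372t = ((1/5)t − 6/5)(−10t^3 + 60t^2 − 310t) + (0)
Last nonzero remainder: −10t^3 + 60t^2 − 310t. Dividing through by −10 gives the monic gcd t^3 − 6t^2 + 31t.
Cancel t^3 − 6t^2 + 31t from numerator and denominator to get the reduced form.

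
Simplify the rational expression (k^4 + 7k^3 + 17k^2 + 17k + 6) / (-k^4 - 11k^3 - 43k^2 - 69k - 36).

(-k^2 - 3k - 2)/(k^2 + 7k + 12)

Euclidean algorithm in ℚ[k]:
  k^4 + 7k^3 + 17k^2 + 17k + 6 = (-1)(-k^4 - 11k^3 - 43k^2 - 69k - 36) + (-4k^3 - 26k^2 - 52k - 30)
  -k^4 - 11k^3 - 43k^2 - 69k - 36 = ((1/4)k + 9/8)(-4k^3 - 26k^2 - 52k - 30) + (-(3/4)k^2 - 3k - 9/4)
  -4k^3 - 26k^2 - 52k - 30 = ((16/3)k + 40/3)(-(3/4)k^2 - 3k - 9/4) + (0)
Last nonzero remainder: -(3/4)k^2 - 3k - 9/4. Dividing through by -3/4 gives the monic gcd k^2 + 4k + 3.
Cancel k^2 + 4k + 3 from numerator and denominator to get the reduced form.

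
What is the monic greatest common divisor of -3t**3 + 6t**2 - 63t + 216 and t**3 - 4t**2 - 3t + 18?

t - 3

Repeated division with remainder:
  -3t**3 + 6t**2 - 63t + 216 = (-3)(t**3 - 4t**2 - 3t + 18) + (-6t**2 - 72t + 270)
  t**3 - 4t**2 - 3t + 18 = (-(1/6)t + 8/3)(-6t**2 - 72t + 270) + (234t - 702)
  -6t**2 - 72t + 270 = (-(1/39)t - 5/13)(234t - 702) + (0)
Last nonzero remainder: 234t - 702. Dividing through by 234 gives the monic gcd t - 3.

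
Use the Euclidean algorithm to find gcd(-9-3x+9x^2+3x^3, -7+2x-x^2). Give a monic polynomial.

By polynomial division,
  3x^3+9x^2-3x-9 = (-3x-15)(-x^2+2x-7) + (6x-114)
  -x^2+2x-7 = (-(1/6)x-17/6)(6x-114) + (-330)
  6x-114 = (-(1/55)x+19/55)(-330) + (0)
The last nonzero remainder is the constant -330, so the polynomials are coprime and gcd = 1.

1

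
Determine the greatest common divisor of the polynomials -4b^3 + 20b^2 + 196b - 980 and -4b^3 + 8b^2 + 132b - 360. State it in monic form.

b - 5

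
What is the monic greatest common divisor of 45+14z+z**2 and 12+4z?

By polynomial division,
  z**2+14z+45 = ((1/4)z+11/4)(4z+12) + (12)
  4z+12 = ((1/3)z+1)(12) + (0)
The last nonzero remainder is the constant 12, so the polynomials are coprime and gcd = 1.

1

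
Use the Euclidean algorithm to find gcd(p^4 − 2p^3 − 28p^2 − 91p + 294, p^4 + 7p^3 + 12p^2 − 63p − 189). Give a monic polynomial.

p^2 + 7p + 21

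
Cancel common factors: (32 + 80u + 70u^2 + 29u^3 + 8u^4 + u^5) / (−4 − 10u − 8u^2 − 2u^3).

(−32 − 16u − 6u^2 − u^3)/(4 + 2u)

Apply the Euclidean algorithm:
  u^5 + 8u^4 + 29u^3 + 70u^2 + 80u + 32 = (−(1/2)u^2 − 2u − 4)(−2u^3 − 8u^2 − 10u − 4) + (16u^2 + 32u + 16)
  −2u^3 − 8u^2 − 10u − 4 = (−(1/8)u − 1/4)(16u^2 + 32u + 16) + (0)
Last nonzero remainder: 16u^2 + 32u + 16. Dividing through by 16 gives the monic gcd u^2 + 2u + 1.
Cancel u^2 + 2u + 1 from numerator and denominator to get the reduced form.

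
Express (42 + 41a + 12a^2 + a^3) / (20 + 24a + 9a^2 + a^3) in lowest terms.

(21 + 10a + a^2)/(10 + 7a + a^2)

Euclidean algorithm in ℚ[a]:
  a^3 + 12a^2 + 41a + 42 = (a^3 + 9a^2 + 24a + 20) + (3a^2 + 17a + 22)
  a^3 + 9a^2 + 24a + 20 = ((1/3)a + 10/9)(3a^2 + 17a + 22) + (-(20/9)a - 40/9)
  3a^2 + 17a + 22 = (-(27/20)a - 99/20)(-(20/9)a - 40/9) + (0)
Last nonzero remainder: -(20/9)a - 40/9. Dividing through by -20/9 gives the monic gcd a + 2.
Cancel a + 2 from numerator and denominator to get the reduced form.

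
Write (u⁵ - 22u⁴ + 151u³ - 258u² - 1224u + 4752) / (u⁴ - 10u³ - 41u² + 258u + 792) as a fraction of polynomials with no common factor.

(u² - 8u + 24)/(u + 4)

Repeated division with remainder:
  u⁵ - 22u⁴ + 151u³ - 258u² - 1224u + 4752 = (u - 12)(u⁴ - 10u³ - 41u² + 258u + 792) + (72u³ - 1008u² + 1080u + 14256)
  u⁴ - 10u³ - 41u² + 258u + 792 = ((1/72)u + 1/18)(72u³ - 1008u² + 1080u + 14256) + (0)
Last nonzero remainder: 72u³ - 1008u² + 1080u + 14256. Dividing through by 72 gives the monic gcd u³ - 14u² + 15u + 198.
Cancel u³ - 14u² + 15u + 198 from numerator and denominator to get the reduced form.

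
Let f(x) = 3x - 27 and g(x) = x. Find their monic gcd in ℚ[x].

1

By polynomial division,
  3x - 27 = (3)(x) + (-27)
  x = (-(1/27)x)(-27) + (0)
The last nonzero remainder is the constant -27, so the polynomials are coprime and gcd = 1.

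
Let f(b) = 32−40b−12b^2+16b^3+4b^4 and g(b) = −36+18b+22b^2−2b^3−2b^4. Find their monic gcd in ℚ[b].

−2+b+b^2

Apply the Euclidean algorithm:
  4b^4+16b^3−12b^2−40b+32 = (−2)(−2b^4−2b^3+22b^2+18b−36) + (12b^3+32b^2−4b−40)
  −2b^4−2b^3+22b^2+18b−36 = (−(1/6)b+5/18)(12b^3+32b^2−4b−40) + ((112/9)b^2+(112/9)b−224/9)
  12b^3+32b^2−4b−40 = ((27/28)b+45/28)((112/9)b^2+(112/9)b−224/9) + (0)
Last nonzero remainder: (112/9)b^2+(112/9)b−224/9. Dividing through by 112/9 gives the monic gcd b^2+b−2.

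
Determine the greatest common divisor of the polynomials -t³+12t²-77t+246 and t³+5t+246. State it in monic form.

Apply the Euclidean algorithm:
  -t³+12t²-77t+246 = (-1)(t³+5t+246) + (12t²-72t+492)
  t³+5t+246 = ((1/12)t+1/2)(12t²-72t+492) + (0)
Last nonzero remainder: 12t²-72t+492. Dividing through by 12 gives the monic gcd t²-6t+41.

t²-6t+41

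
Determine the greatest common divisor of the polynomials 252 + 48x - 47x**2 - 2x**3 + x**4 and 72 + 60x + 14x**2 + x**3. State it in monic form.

12 + 8x + x**2

Apply the Euclidean algorithm:
  x**4 - 2x**3 - 47x**2 + 48x + 252 = (x - 16)(x**3 + 14x**2 + 60x + 72) + (117x**2 + 936x + 1404)
  x**3 + 14x**2 + 60x + 72 = ((1/117)x + 2/39)(117x**2 + 936x + 1404) + (0)
Last nonzero remainder: 117x**2 + 936x + 1404. Dividing through by 117 gives the monic gcd x**2 + 8x + 12.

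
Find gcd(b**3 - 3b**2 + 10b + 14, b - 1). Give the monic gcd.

Euclidean algorithm in ℚ[b]:
  b**3 - 3b**2 + 10b + 14 = (b**2 - 2b + 8)(b - 1) + (22)
  b - 1 = ((1/22)b - 1/22)(22) + (0)
The last nonzero remainder is the constant 22, so the polynomials are coprime and gcd = 1.

1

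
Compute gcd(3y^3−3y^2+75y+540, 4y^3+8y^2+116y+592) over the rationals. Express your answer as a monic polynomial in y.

y+4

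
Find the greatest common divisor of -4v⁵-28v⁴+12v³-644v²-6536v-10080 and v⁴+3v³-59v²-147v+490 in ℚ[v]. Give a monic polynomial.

v²+12v+35

Euclidean algorithm in ℚ[v]:
  -4v⁵-28v⁴+12v³-644v²-6536v-10080 = (-4v-16)(v⁴+3v³-59v²-147v+490) + (-176v³-2176v²-6928v-2240)
  v⁴+3v³-59v²-147v+490 = (-(1/176)v+103/1936)(-176v³-2176v²-6928v-2240) + ((2106/121)v²+(25272/121)v+73710/121)
  -176v³-2176v²-6928v-2240 = (-(10648/1053)v-3872/1053)((2106/121)v²+(25272/121)v+73710/121) + (0)
Last nonzero remainder: (2106/121)v²+(25272/121)v+73710/121. Dividing through by 2106/121 gives the monic gcd v²+12v+35.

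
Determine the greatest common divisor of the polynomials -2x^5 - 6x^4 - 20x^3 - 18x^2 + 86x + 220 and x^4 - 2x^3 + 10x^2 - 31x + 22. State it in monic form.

By polynomial division,
  -2x^5 - 6x^4 - 20x^3 - 18x^2 + 86x + 220 = (-2x - 10)(x^4 - 2x^3 + 10x^2 - 31x + 22) + (-20x^3 + 20x^2 - 180x + 440)
  x^4 - 2x^3 + 10x^2 - 31x + 22 = (-(1/20)x + 1/20)(-20x^3 + 20x^2 - 180x + 440) + (0)
Last nonzero remainder: -20x^3 + 20x^2 - 180x + 440. Dividing through by -20 gives the monic gcd x^3 - x^2 + 9x - 22.

x^3 - x^2 + 9x - 22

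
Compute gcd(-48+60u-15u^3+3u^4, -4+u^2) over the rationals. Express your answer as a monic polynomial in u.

-4+u^2

Euclidean algorithm in ℚ[u]:
  3u^4-15u^3+60u-48 = (3u^2-15u+12)(u^2-4) + (0)
The last nonzero remainder u^2-4 is already monic.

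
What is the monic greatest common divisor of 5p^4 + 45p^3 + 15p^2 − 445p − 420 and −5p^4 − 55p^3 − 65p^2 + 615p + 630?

Apply the Euclidean algorithm:
  5p^4 + 45p^3 + 15p^2 − 445p − 420 = (−1)(−5p^4 − 55p^3 − 65p^2 + 615p + 630) + (−10p^3 − 50p^2 + 170p + 210)
  −5p^4 − 55p^3 − 65p^2 + 615p + 630 = ((1/2)p + 3)(−10p^3 − 50p^2 + 170p + 210) + (0)
Last nonzero remainder: −10p^3 − 50p^2 + 170p + 210. Dividing through by −10 gives the monic gcd p^3 + 5p^2 − 17p − 21.

p^3 + 5p^2 − 17p − 21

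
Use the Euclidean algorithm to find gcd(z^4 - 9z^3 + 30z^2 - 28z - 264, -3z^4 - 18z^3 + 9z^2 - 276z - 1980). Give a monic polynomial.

z^2 - 5z + 22

Repeated division with remainder:
  z^4 - 9z^3 + 30z^2 - 28z - 264 = (-1/3)(-3z^4 - 18z^3 + 9z^2 - 276z - 1980) + (-15z^3 + 33z^2 - 120z - 924)
  -3z^4 - 18z^3 + 9z^2 - 276z - 1980 = ((1/5)z + 41/25)(-15z^3 + 33z^2 - 120z - 924) + (-(528/25)z^2 + (528/5)z - 11616/25)
  -15z^3 + 33z^2 - 120z - 924 = ((125/176)z + 175/88)(-(528/25)z^2 + (528/5)z - 11616/25) + (0)
Last nonzero remainder: -(528/25)z^2 + (528/5)z - 11616/25. Dividing through by -528/25 gives the monic gcd z^2 - 5z + 22.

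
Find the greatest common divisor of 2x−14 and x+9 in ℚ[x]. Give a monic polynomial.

1

Repeated division with remainder:
  2x−14 = (2)(x+9) + (−32)
  x+9 = (−(1/32)x−9/32)(−32) + (0)
The last nonzero remainder is the constant −32, so the polynomials are coprime and gcd = 1.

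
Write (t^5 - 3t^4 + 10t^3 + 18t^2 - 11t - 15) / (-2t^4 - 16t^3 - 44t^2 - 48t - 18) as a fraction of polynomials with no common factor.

(-t^3 + 5t^2 - 19t + 15)/(2t^2 + 12t + 18)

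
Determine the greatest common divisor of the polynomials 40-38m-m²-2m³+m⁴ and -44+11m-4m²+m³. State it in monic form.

Apply the Euclidean algorithm:
  m⁴-2m³-m²-38m+40 = (m+2)(m³-4m²+11m-44) + (-4m²-16m+128)
  m³-4m²+11m-44 = (-(1/4)m+2)(-4m²-16m+128) + (75m-300)
  -4m²-16m+128 = (-(4/75)m-32/75)(75m-300) + (0)
Last nonzero remainder: 75m-300. Dividing through by 75 gives the monic gcd m-4.

-4+m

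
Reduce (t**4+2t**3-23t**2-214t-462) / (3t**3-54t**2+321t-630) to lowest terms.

By polynomial division,
  t**4+2t**3-23t**2-214t-462 = ((1/3)t+20/3)(3t**3-54t**2+321t-630) + (230t**2-2144t+3738)
  3t**3-54t**2+321t-630 = ((3/230)t-1497/13225)(230t**2-2144t+3738) + ((390852/13225)t-2735964/13225)
  230t**2-2144t+3738 = ((1520875/195426)t-1177025/65142)((390852/13225)t-2735964/13225) + (0)
Last nonzero remainder: (390852/13225)t-2735964/13225. Dividing through by 390852/13225 gives the monic gcd t-7.
Cancel t-7 from numerator and denominator to get the reduced form.

(t**3+9t**2+40t+66)/(3t**2-33t+90)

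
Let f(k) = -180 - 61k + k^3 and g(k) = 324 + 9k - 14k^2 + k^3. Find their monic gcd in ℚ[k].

By polynomial division,
  k^3 - 61k - 180 = (k^3 - 14k^2 + 9k + 324) + (14k^2 - 70k - 504)
  k^3 - 14k^2 + 9k + 324 = ((1/14)k - 9/14)(14k^2 - 70k - 504) + (0)
Last nonzero remainder: 14k^2 - 70k - 504. Dividing through by 14 gives the monic gcd k^2 - 5k - 36.

-36 - 5k + k^2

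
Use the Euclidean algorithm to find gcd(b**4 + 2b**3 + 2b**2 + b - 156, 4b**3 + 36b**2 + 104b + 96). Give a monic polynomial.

b + 4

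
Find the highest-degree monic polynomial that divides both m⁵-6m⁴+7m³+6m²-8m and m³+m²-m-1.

Euclidean algorithm in ℚ[m]:
  m⁵-6m⁴+7m³+6m²-8m = (m²-7m+15)(m³+m²-m-1) + (-15m²+15)
  m³+m²-m-1 = (-(1/15)m-1/15)(-15m²+15) + (0)
Last nonzero remainder: -15m²+15. Dividing through by -15 gives the monic gcd m²-1.

m²-1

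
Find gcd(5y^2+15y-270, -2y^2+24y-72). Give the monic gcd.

By polynomial division,
  5y^2+15y-270 = (-5/2)(-2y^2+24y-72) + (75y-450)
  -2y^2+24y-72 = (-(2/75)y+4/25)(75y-450) + (0)
Last nonzero remainder: 75y-450. Dividing through by 75 gives the monic gcd y-6.

y-6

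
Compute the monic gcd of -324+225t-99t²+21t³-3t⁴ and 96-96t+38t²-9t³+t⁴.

Repeated division with remainder:
  -3t⁴+21t³-99t²+225t-324 = (-3)(t⁴-9t³+38t²-96t+96) + (-6t³+15t²-63t-36)
  t⁴-9t³+38t²-96t+96 = (-(1/6)t+13/12)(-6t³+15t²-63t-36) + ((45/4)t²-(135/4)t+135)
  -6t³+15t²-63t-36 = (-(8/15)t-4/15)((45/4)t²-(135/4)t+135) + (0)
Last nonzero remainder: (45/4)t²-(135/4)t+135. Dividing through by 45/4 gives the monic gcd t²-3t+12.

12-3t+t²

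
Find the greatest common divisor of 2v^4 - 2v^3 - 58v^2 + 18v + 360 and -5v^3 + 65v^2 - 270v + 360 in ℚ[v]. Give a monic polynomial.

v - 3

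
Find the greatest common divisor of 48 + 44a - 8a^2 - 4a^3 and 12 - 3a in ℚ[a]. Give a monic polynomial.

Apply the Euclidean algorithm:
  -4a^3 - 8a^2 + 44a + 48 = ((4/3)a^2 + 8a + 52/3)(-3a + 12) + (-160)
  -3a + 12 = ((3/160)a - 3/40)(-160) + (0)
The last nonzero remainder is the constant -160, so the polynomials are coprime and gcd = 1.

1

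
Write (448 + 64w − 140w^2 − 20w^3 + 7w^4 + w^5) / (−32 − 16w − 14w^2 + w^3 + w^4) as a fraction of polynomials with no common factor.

Repeated division with remainder:
  w^5 + 7w^4 − 20w^3 − 140w^2 + 64w + 448 = (w + 6)(w^4 + w^3 − 14w^2 − 16w − 32) + (−12w^3 − 40w^2 + 192w + 640)
  w^4 + w^3 − 14w^2 − 16w − 32 = (−(1/12)w + 7/36)(−12w^3 − 40w^2 + 192w + 640) + ((88/9)w^2 − 1408/9)
  −12w^3 − 40w^2 + 192w + 640 = (−(27/22)w − 45/11)((88/9)w^2 − 1408/9) + (0)
Last nonzero remainder: (88/9)w^2 − 1408/9. Dividing through by 88/9 gives the monic gcd w^2 − 16.
Cancel w^2 − 16 from numerator and denominator to get the reduced form.

(−28 − 4w + 7w^2 + w^3)/(2 + w + w^2)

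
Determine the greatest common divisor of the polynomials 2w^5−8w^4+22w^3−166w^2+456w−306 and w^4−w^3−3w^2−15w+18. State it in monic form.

w^2−4w+3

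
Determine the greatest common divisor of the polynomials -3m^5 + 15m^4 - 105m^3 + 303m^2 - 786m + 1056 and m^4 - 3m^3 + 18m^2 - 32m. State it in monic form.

m^3 - 3m^2 + 18m - 32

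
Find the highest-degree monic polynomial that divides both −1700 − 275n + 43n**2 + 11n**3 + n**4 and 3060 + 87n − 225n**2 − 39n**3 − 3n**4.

Apply the Euclidean algorithm:
  n**4 + 11n**3 + 43n**2 − 275n − 1700 = (−1/3)(−3n**4 − 39n**3 − 225n**2 + 87n + 3060) + (−2n**3 − 32n**2 − 246n − 680)
  −3n**4 − 39n**3 − 225n**2 + 87n + 3060 = ((3/2)n − 9/2)(−2n**3 − 32n**2 − 246n − 680) + (0)
Last nonzero remainder: −2n**3 − 32n**2 − 246n − 680. Dividing through by −2 gives the monic gcd n**3 + 16n**2 + 123n + 340.

340 + 123n + 16n**2 + n**3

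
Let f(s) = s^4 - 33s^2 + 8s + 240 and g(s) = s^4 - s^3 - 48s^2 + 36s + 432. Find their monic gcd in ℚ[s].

s^2 - s - 12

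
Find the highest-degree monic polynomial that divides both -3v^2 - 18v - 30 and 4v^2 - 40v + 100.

Apply the Euclidean algorithm:
  -3v^2 - 18v - 30 = (-3/4)(4v^2 - 40v + 100) + (-48v + 45)
  4v^2 - 40v + 100 = (-(1/12)v + 145/192)(-48v + 45) + (4225/64)
  -48v + 45 = (-(3072/4225)v + 576/845)(4225/64) + (0)
The last nonzero remainder is the constant 4225/64, so the polynomials are coprime and gcd = 1.

1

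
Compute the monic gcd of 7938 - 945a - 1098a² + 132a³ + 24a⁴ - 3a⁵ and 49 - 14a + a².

49 - 14a + a²

By polynomial division,
  -3a⁵ + 24a⁴ + 132a³ - 1098a² - 945a + 7938 = (-3a³ - 18a² + 27a + 162)(a² - 14a + 49) + (0)
The last nonzero remainder a² - 14a + 49 is already monic.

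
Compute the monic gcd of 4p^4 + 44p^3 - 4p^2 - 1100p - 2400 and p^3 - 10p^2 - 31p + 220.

Euclidean algorithm in ℚ[p]:
  4p^4 + 44p^3 - 4p^2 - 1100p - 2400 = (4p + 84)(p^3 - 10p^2 - 31p + 220) + (960p^2 + 624p - 20880)
  p^3 - 10p^2 - 31p + 220 = ((1/960)p - 71/6400)(960p^2 + 624p - 20880) + (-(931/400)p - 931/80)
  960p^2 + 624p - 20880 = (-(384000/931)p + 1670400/931)(-(931/400)p - 931/80) + (0)
Last nonzero remainder: -(931/400)p - 931/80. Dividing through by -931/400 gives the monic gcd p + 5.

p + 5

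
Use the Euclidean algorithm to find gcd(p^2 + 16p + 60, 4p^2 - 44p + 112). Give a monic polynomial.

1

Repeated division with remainder:
  p^2 + 16p + 60 = (1/4)(4p^2 - 44p + 112) + (27p + 32)
  4p^2 - 44p + 112 = ((4/27)p - 1316/729)(27p + 32) + (123760/729)
  27p + 32 = ((19683/123760)p + 1458/7735)(123760/729) + (0)
The last nonzero remainder is the constant 123760/729, so the polynomials are coprime and gcd = 1.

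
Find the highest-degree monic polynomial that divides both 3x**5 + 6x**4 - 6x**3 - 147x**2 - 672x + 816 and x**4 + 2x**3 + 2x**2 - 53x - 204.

x**3 - x**2 + 5x - 68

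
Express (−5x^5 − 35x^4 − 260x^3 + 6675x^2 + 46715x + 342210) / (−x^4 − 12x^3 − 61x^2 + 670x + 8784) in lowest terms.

By polynomial division,
  −5x^5 − 35x^4 − 260x^3 + 6675x^2 + 46715x + 342210 = (5x − 25)(−x^4 − 12x^3 − 61x^2 + 670x + 8784) + (−255x^3 + 1800x^2 + 19545x + 561810)
  −x^4 − 12x^3 − 61x^2 + 670x + 8784 = ((1/255)x + 108/1445)(−255x^3 + 1800x^2 + 19545x + 561810) + (−(78660/289)x^2 − (865260/289)x − 9596520/289)
  −255x^3 + 1800x^2 + 19545x + 561810 = ((4913/5244)x − 88723/5244)(−(78660/289)x^2 − (865260/289)x − 9596520/289) + (0)
Last nonzero remainder: −(78660/289)x^2 − (865260/289)x − 9596520/289. Dividing through by −78660/289 gives the monic gcd x^2 + 11x + 122.
Cancel x^2 + 11x + 122 from numerator and denominator to get the reduced form.

(5x^3 − 20x^2 − 130x − 2805)/(x^2 + x − 72)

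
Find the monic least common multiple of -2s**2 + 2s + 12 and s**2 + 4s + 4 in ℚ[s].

s**3 + s**2 - 8s - 12

Euclidean algorithm in ℚ[s]:
  -2s**2 + 2s + 12 = (-2)(s**2 + 4s + 4) + (10s + 20)
  s**2 + 4s + 4 = ((1/10)s + 1/5)(10s + 20) + (0)
Last nonzero remainder: 10s + 20. Dividing through by 10 gives the monic gcd s + 2.
Then lcm(f, g) = f·g / gcd(f, g); expanding and making the result monic gives the answer.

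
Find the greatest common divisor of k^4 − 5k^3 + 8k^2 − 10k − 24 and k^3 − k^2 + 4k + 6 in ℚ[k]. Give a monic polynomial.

k^3 − k^2 + 4k + 6

Euclidean algorithm in ℚ[k]:
  k^4 − 5k^3 + 8k^2 − 10k − 24 = (k − 4)(k^3 − k^2 + 4k + 6) + (0)
The last nonzero remainder k^3 − k^2 + 4k + 6 is already monic.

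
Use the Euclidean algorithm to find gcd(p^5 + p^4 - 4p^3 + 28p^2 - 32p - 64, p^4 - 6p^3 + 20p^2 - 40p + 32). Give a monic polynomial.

By polynomial division,
  p^5 + p^4 - 4p^3 + 28p^2 - 32p - 64 = (p + 7)(p^4 - 6p^3 + 20p^2 - 40p + 32) + (18p^3 - 72p^2 + 216p - 288)
  p^4 - 6p^3 + 20p^2 - 40p + 32 = ((1/18)p - 1/9)(18p^3 - 72p^2 + 216p - 288) + (0)
Last nonzero remainder: 18p^3 - 72p^2 + 216p - 288. Dividing through by 18 gives the monic gcd p^3 - 4p^2 + 12p - 16.

p^3 - 4p^2 + 12p - 16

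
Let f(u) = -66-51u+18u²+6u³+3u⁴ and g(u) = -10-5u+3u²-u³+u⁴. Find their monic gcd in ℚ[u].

Euclidean algorithm in ℚ[u]:
  3u⁴+6u³+18u²-51u-66 = (3)(u⁴-u³+3u²-5u-10) + (9u³+9u²-36u-36)
  u⁴-u³+3u²-5u-10 = ((1/9)u-2/9)(9u³+9u²-36u-36) + (9u²-9u-18)
  9u³+9u²-36u-36 = (u+2)(9u²-9u-18) + (0)
Last nonzero remainder: 9u²-9u-18. Dividing through by 9 gives the monic gcd u²-u-2.

-2-u+u²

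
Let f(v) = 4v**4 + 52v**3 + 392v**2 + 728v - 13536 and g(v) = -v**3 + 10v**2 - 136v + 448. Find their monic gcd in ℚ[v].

Repeated division with remainder:
  4v**4 + 52v**3 + 392v**2 + 728v - 13536 = (-4v - 92)(-v**3 + 10v**2 - 136v + 448) + (768v**2 - 9992v + 27680)
  -v**3 + 10v**2 - 136v + 448 = (-(1/768)v - 289/73728)(768v**2 - 9992v + 27680) + (-(1282177/9216)v + 1282177/2304)
  768v**2 - 9992v + 27680 = (-(7077888/1282177)v + 63774720/1282177)(-(1282177/9216)v + 1282177/2304) + (0)
Last nonzero remainder: -(1282177/9216)v + 1282177/2304. Dividing through by -1282177/9216 gives the monic gcd v - 4.

v - 4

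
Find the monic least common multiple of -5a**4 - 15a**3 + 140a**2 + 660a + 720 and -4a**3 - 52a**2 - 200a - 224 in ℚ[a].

a**5 + 10a**4 - 7a**3 - 328a**2 - 1068a - 1008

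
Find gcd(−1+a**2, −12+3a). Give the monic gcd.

Euclidean algorithm in ℚ[a]:
  a**2−1 = ((1/3)a+4/3)(3a−12) + (15)
  3a−12 = ((1/5)a−4/5)(15) + (0)
The last nonzero remainder is the constant 15, so the polynomials are coprime and gcd = 1.

1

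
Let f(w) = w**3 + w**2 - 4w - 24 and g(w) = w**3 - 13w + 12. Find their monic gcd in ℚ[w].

By polynomial division,
  w**3 + w**2 - 4w - 24 = (w**3 - 13w + 12) + (w**2 + 9w - 36)
  w**3 - 13w + 12 = (w - 9)(w**2 + 9w - 36) + (104w - 312)
  w**2 + 9w - 36 = ((1/104)w + 3/26)(104w - 312) + (0)
Last nonzero remainder: 104w - 312. Dividing through by 104 gives the monic gcd w - 3.

w - 3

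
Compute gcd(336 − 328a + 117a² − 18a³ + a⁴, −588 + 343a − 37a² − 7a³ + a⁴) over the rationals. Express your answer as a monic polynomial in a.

−84 + 61a − 14a² + a³

Euclidean algorithm in ℚ[a]:
  a⁴ − 18a³ + 117a² − 328a + 336 = (a⁴ − 7a³ − 37a² + 343a − 588) + (−11a³ + 154a² − 671a + 924)
  a⁴ − 7a³ − 37a² + 343a − 588 = (−(1/11)a − 7/11)(−11a³ + 154a² − 671a + 924) + (0)
Last nonzero remainder: −11a³ + 154a² − 671a + 924. Dividing through by −11 gives the monic gcd a³ − 14a² + 61a − 84.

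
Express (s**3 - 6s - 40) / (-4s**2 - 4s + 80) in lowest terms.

(-s**2 - 4s - 10)/(4s + 20)

Euclidean algorithm in ℚ[s]:
  s**3 - 6s - 40 = (-(1/4)s + 1/4)(-4s**2 - 4s + 80) + (15s - 60)
  -4s**2 - 4s + 80 = (-(4/15)s - 4/3)(15s - 60) + (0)
Last nonzero remainder: 15s - 60. Dividing through by 15 gives the monic gcd s - 4.
Cancel s - 4 from numerator and denominator to get the reduced form.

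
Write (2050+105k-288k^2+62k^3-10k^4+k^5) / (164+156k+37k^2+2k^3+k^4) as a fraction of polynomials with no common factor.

(25-10k+k^2)/(2+k)

Apply the Euclidean algorithm:
  k^5-10k^4+62k^3-288k^2+105k+2050 = (k-12)(k^4+2k^3+37k^2+156k+164) + (49k^3+1813k+4018)
  k^4+2k^3+37k^2+156k+164 = ((1/49)k+2/49)(49k^3+1813k+4018) + (0)
Last nonzero remainder: 49k^3+1813k+4018. Dividing through by 49 gives the monic gcd k^3+37k+82.
Cancel k^3+37k+82 from numerator and denominator to get the reduced form.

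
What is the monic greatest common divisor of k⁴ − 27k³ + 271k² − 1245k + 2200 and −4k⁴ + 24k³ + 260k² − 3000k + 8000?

k³ − 16k² + 95k − 200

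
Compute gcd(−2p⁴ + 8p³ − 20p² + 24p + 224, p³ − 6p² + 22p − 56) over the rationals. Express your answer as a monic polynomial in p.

By polynomial division,
  −2p⁴ + 8p³ − 20p² + 24p + 224 = (−2p − 4)(p³ − 6p² + 22p − 56) + (0)
The last nonzero remainder p³ − 6p² + 22p − 56 is already monic.

p³ − 6p² + 22p − 56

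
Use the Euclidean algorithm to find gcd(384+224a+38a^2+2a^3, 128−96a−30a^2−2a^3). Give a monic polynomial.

Apply the Euclidean algorithm:
  2a^3+38a^2+224a+384 = (−1)(−2a^3−30a^2−96a+128) + (8a^2+128a+512)
  −2a^3−30a^2−96a+128 = (−(1/4)a+1/4)(8a^2+128a+512) + (0)
Last nonzero remainder: 8a^2+128a+512. Dividing through by 8 gives the monic gcd a^2+16a+64.

64+16a+a^2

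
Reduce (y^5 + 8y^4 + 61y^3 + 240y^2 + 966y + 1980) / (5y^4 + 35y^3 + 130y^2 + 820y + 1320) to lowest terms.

Apply the Euclidean algorithm:
  y^5 + 8y^4 + 61y^3 + 240y^2 + 966y + 1980 = ((1/5)y + 1/5)(5y^4 + 35y^3 + 130y^2 + 820y + 1320) + (28y^3 + 50y^2 + 538y + 1716)
  5y^4 + 35y^3 + 130y^2 + 820y + 1320 = ((5/28)y + 365/392)(28y^3 + 50y^2 + 538y + 1716) + (−(2475/196)y^2 + (2475/196)y − 27225/98)
  28y^3 + 50y^2 + 538y + 1716 = (−(5488/2475)y − 5096/825)(−(2475/196)y^2 + (2475/196)y − 27225/98) + (0)
Last nonzero remainder: −(2475/196)y^2 + (2475/196)y − 27225/98. Dividing through by −2475/196 gives the monic gcd y^2 − y + 22.
Cancel y^2 − y + 22 from numerator and denominator to get the reduced form.

(y^3 + 9y^2 + 48y + 90)/(5y^2 + 40y + 60)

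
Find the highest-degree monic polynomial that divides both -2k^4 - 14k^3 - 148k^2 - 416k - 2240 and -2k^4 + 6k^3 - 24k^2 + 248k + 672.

Euclidean algorithm in ℚ[k]:
  -2k^4 - 14k^3 - 148k^2 - 416k - 2240 = (-2k^4 + 6k^3 - 24k^2 + 248k + 672) + (-20k^3 - 124k^2 - 664k - 2912)
  -2k^4 + 6k^3 - 24k^2 + 248k + 672 = ((1/10)k - 23/25)(-20k^3 - 124k^2 - 664k - 2912) + (-(1792/25)k^2 - (1792/25)k - 50176/25)
  -20k^3 - 124k^2 - 664k - 2912 = ((125/448)k + 325/224)(-(1792/25)k^2 - (1792/25)k - 50176/25) + (0)
Last nonzero remainder: -(1792/25)k^2 - (1792/25)k - 50176/25. Dividing through by -1792/25 gives the monic gcd k^2 + k + 28.

k^2 + k + 28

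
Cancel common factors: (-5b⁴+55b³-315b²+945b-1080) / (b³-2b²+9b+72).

Euclidean algorithm in ℚ[b]:
  -5b⁴+55b³-315b²+945b-1080 = (-5b+45)(b³-2b²+9b+72) + (-180b²+900b-4320)
  b³-2b²+9b+72 = (-(1/180)b-1/60)(-180b²+900b-4320) + (0)
Last nonzero remainder: -180b²+900b-4320. Dividing through by -180 gives the monic gcd b²-5b+24.
Cancel b²-5b+24 from numerator and denominator to get the reduced form.

(-5b²+30b-45)/(b+3)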